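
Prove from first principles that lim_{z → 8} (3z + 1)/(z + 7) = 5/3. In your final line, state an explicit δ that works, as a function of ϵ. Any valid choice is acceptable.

Fix ϵ > 0. We want δ > 0 with 0 < |z − 8| < δ ⇒ |(3z + 1)/(z + 7) − (5/3)| < ϵ.
Combining over a common denominator, (3z + 1)/(z + 7) − (5/3) = [(3z + 1)·15 − 25·(z + 7)] / [15·(z + 7)] = 20(z − 8) / (15(z + 7)).
So |(3z + 1)/(z + 7) − (5/3)| = 20|z − 8| / (15·|z + 7|).
Require δ ≤ 15/2, so |z + 7| ≥ |15| − |z − 8| > 15 − 15/2 = 15/2.
Hence |(3z + 1)/(z + 7) − (5/3)| < 20|z − 8|/(15·(15/2)) = (8/45)|z − 8|, which is < ϵ once |z − 8| < (45/8)ϵ.
Take δ = min(15/2, (45/8)ϵ). Then 0 < |z − 8| < δ forces both bounds, so |(3z + 1)/(z + 7) − (5/3)| < ϵ.

δ = min(15/2, (45/8)ϵ)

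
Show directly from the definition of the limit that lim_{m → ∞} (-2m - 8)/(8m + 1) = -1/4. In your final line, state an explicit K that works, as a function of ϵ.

Fix ϵ > 0. For m ≥ 1, |(-2m - 8)/(8m + 1) + 1/4| = |-62|/(8(8m + 1)) = 62/(8(8m + 1)).
Since 8m + 1 ≥ 8m for m ≥ 1, this is ≤ 62/(8·8m) = (31/32)/m.
So |(-2m - 8)/(8m + 1) + 1/4| < ϵ whenever m > (31/32)/ϵ.
Take K = (31/32)/ϵ. If m > K then |(-2m - 8)/(8m + 1) + 1/4| ≤ (31/32)/m < ϵ.

K = (31/32)/ϵ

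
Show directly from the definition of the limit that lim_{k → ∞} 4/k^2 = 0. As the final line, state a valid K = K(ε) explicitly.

K = (4/ε)^{1/2}

Suppose ε > 0. For k ≥ 1, |4/k^2 − 0| = 4/k^2.
4/k^2 < ε ⇔ k^2 > 4/ε ⇔ k > (4/ε)^{1/2}.
Take K = (4/ε)^{1/2}. Then k > K implies 4/k^2 < ε.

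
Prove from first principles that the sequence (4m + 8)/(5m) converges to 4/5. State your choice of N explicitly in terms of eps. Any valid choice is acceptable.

N = (8/5)/eps

Suppose eps > 0. For m ≥ 1, |(4m + 8)/(5m) − (4/5)| = |40|/(5(5m)) = 40/(5(5m)).
Since 5m ≥ 5m for m ≥ 1, this is ≤ 40/(5·5m) = (8/5)/m.
So |(4m + 8)/(5m) − (4/5)| < eps whenever m > (8/5)/eps.
Take N = (8/5)/eps. If m > N then |(4m + 8)/(5m) − (4/5)| ≤ (8/5)/m < eps.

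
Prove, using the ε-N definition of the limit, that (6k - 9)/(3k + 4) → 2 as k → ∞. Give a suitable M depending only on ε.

M = (17/3)/ε

Suppose ε > 0. For k ≥ 1, |(6k - 9)/(3k + 4) − 2| = |-51|/(3(3k + 4)) = 51/(3(3k + 4)).
Since 3k + 4 ≥ 3k for k ≥ 1, this is ≤ 51/(3·3k) = (17/3)/k.
So |(6k - 9)/(3k + 4) − 2| < ε whenever k > (17/3)/ε.
Take M = (17/3)/ε. If k > M then |(6k - 9)/(3k + 4) − 2| ≤ (17/3)/k < ε.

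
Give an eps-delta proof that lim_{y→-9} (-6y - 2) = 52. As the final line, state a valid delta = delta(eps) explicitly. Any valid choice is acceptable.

Suppose eps > 0. We need delta > 0 so that 0 < |y + 9| < delta implies |(-6y - 2) − 52| < eps.
Since (-6y - 2) − 52 = -6(y + 9), we have |(-6y - 2) − 52| = 6|y + 9|.
So 6|y + 9| < eps exactly when |y + 9| < eps/6.
Take delta = eps/6. If 0 < |y + 9| < delta then |(-6y - 2) − 52| = 6|y + 9| < 6·(eps/6) = eps.

delta = eps/6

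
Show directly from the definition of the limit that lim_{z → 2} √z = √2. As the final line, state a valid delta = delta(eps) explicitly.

delta = min(2, √2·eps)

Fix eps > 0. We want delta > 0 such that 0 < |z − 2| < delta implies |√z − √2| < eps.
Multiplying by the conjugate, |√z − √2| = |z − 2|/(√z + √2).
Restrict delta ≤ 2 so that |z − 2| < 2 forces z > 0, and then √z + √2 > √2.
Hence |√z − √2| < |z − 2|/√2, which is < eps once |z − 2| < √2·eps.
Take delta = min(2, √2·eps). If 0 < |z − 2| < delta then z > 0 and |√z − √2| < |z − 2|/√2 < eps.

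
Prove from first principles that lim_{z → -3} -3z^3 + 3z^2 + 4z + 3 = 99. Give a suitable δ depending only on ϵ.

δ = min(2, ϵ/167)

Let ϵ > 0. We want δ > 0 such that 0 < |z + 3| < δ implies |(-3z^3 + 3z^2 + 4z + 3) − 99| < ϵ.
(-3z^3 + 3z^2 + 4z + 3) − 99 = -3z^3 + 3z^2 + 4z - 96 = (z + 3)(-3z^2 + 12z - 32).
So |(-3z^3 + 3z^2 + 4z + 3) − 99| = |z + 3|·|-3z^2 + 12z - 32|.
Require δ ≤ 2. Then |z + 3| < 2 gives |z| < 5, and by the triangle inequality |-3z^2 + 12z - 32| ≤ 3·5^2 + 12·5 + 32 = 167.
Hence |(-3z^3 + 3z^2 + 4z + 3) − 99| ≤ 167|z + 3| < ϵ provided |z + 3| < ϵ/167.
Choosing δ = min(2, ϵ/167) ensures both conditions, hence |(-3z^3 + 3z^2 + 4z + 3) − 99| < ϵ.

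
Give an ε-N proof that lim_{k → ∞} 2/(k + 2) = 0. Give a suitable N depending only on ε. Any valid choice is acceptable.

Suppose ε > 0. For k ≥ 1, |2/(k + 2) − 0| = 2/(k + 2) ≤ 2/k.
We need 2/k < ε, i.e. k > 2/ε.
Take N = 2/ε. If k > N then |2/(k + 2)| ≤ 2/k < ε.

N = 2/ε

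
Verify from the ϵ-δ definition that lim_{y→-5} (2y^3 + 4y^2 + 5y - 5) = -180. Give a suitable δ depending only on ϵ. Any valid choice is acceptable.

δ = min(1, ϵ/143)

Let ϵ > 0 be given. We want δ > 0 such that 0 < |y + 5| < δ implies |(2y^3 + 4y^2 + 5y - 5) + 180| < ϵ.
(2y^3 + 4y^2 + 5y - 5) + 180 = 2y^3 + 4y^2 + 5y + 175 = (y + 5)(2y^2 - 6y + 35).
So |(2y^3 + 4y^2 + 5y - 5) + 180| = |y + 5|·|2y^2 - 6y + 35|.
Require δ ≤ 1. Then |y + 5| < 1 gives |y| < 6, and by the triangle inequality |2y^2 - 6y + 35| ≤ 2·6^2 + 6·6 + 35 = 143.
Hence |(2y^3 + 4y^2 + 5y - 5) + 180| ≤ 143|y + 5| < ϵ provided |y + 5| < ϵ/143.
Take δ = min(1, ϵ/143). Then 0 < |y + 5| < δ gives both |y + 5| < 1 and |y + 5| < ϵ/143, so |(2y^3 + 4y^2 + 5y - 5) + 180| < ϵ.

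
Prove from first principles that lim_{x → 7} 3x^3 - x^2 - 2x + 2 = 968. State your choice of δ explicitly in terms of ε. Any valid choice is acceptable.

Suppose ε > 0. We want δ > 0 such that 0 < |x − 7| < δ implies |(3x^3 - x^2 - 2x + 2) − 968| < ε.
(3x^3 - x^2 - 2x + 2) − 968 = 3x^3 - x^2 - 2x - 966 = (x − 7)(3x^2 + 20x + 138).
So |(3x^3 - x^2 - 2x + 2) − 968| = |x − 7|·|3x^2 + 20x + 138|.
Require δ ≤ 2. Then |x − 7| < 2 gives |x| < 9, and by the triangle inequality |3x^2 + 20x + 138| ≤ 3·9^2 + 20·9 + 138 = 561.
Hence |(3x^3 - x^2 - 2x + 2) − 968| ≤ 561|x − 7| < ε provided |x − 7| < ε/561.
Take δ = min(2, ε/561). Then 0 < |x − 7| < δ gives both |x − 7| < 2 and |x − 7| < ε/561, so |(3x^3 - x^2 - 2x + 2) − 968| < ε.

δ = min(2, ε/561)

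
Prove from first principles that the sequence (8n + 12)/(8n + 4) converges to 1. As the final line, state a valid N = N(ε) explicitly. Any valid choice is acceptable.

Let ε > 0 be given. For n ≥ 1, |(8n + 12)/(8n + 4) − 1| = |64|/(8(8n + 4)) = 64/(8(8n + 4)).
Since 8n + 4 ≥ 8n for n ≥ 1, this is ≤ 64/(8·8n) = 1/n.
So |(8n + 12)/(8n + 4) − 1| < ε whenever n > 1/ε.
Take N = 1/ε. If n > N then |(8n + 12)/(8n + 4) − 1| ≤ 1/n < ε.

N = 1/ε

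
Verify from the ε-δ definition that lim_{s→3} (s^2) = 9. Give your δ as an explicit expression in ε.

δ = min(1, ε/7)

Suppose ε > 0. We seek δ > 0 with 0 < |s − 3| < δ ⇒ |s^2 − 9| < ε.
Factor: s^2 − 9 = (s − 3)(s + 3), so |s^2 − 9| = |s − 3|·|s + 3|.
Impose δ ≤ 1 so that |s| < 4; then |s + 3| ≤ 7.
Hence |s^2 − 9| ≤ 7|s − 3|, which is < ε once |s − 3| < ε/7.
Take δ = min(1, ε/7). If 0 < |s − 3| < δ then both bounds hold and |s^2 − 9| ≤ 7|s − 3| < 7·(ε/7) = ε.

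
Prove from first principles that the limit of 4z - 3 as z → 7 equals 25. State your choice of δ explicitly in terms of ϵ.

δ = ϵ/4

Suppose ϵ > 0. We need δ > 0 so that 0 < |z − 7| < δ implies |(4z - 3) − 25| < ϵ.
Since (4z - 3) − 25 = 4(z − 7), we have |(4z - 3) − 25| = 4|z − 7|.
Thus it suffices that |z − 7| < ϵ/4.
Choosing δ = ϵ/4 gives |(4z - 3) − 25| = 4|z − 7| < ϵ whenever |z − 7| < δ.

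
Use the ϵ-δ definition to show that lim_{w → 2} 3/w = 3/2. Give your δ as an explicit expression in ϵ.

Fix ϵ > 0. We seek δ > 0 such that 0 < |w − 2| < δ implies |3/w − (3/2)| < ϵ.
|3/w − (3/2)| = 3·|2 − w|/(2·|w|) = 3|w − 2|/(2|w|).
Restrict δ ≤ 1. Then |w − 2| < 1 gives |w| > 1, so 2|w| > 2.
Then |3/w − (3/2)| < 3|w − 2|/2, which is < ϵ when |w − 2| < (2/3)ϵ.
Take δ = min(1, (2/3)ϵ). Then 0 < |w − 2| < δ gives both |w − 2| < 1 and |w − 2| < (2/3)ϵ, so |3/w − (3/2)| < ϵ.

δ = min(1, (2/3)ϵ)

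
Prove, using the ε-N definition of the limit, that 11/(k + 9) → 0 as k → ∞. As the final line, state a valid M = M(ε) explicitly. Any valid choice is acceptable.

M = 11/ε

Let ε > 0. For k ≥ 1, |11/(k + 9) − 0| = 11/(k + 9) ≤ 11/k.
We need 11/k < ε, i.e. k > 11/ε.
Take M = 11/ε. If k > M then |11/(k + 9)| ≤ 11/k < ε.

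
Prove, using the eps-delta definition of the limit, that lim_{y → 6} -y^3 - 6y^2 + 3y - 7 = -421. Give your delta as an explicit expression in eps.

Suppose eps > 0. We want delta > 0 such that 0 < |y − 6| < delta implies |(-y^3 - 6y^2 + 3y - 7) + 421| < eps.
(-y^3 - 6y^2 + 3y - 7) + 421 = -y^3 - 6y^2 + 3y + 414 = (y − 6)(-y^2 - 12y - 69).
So |(-y^3 - 6y^2 + 3y - 7) + 421| = |y − 6|·|-y^2 - 12y - 69|.
Require delta ≤ 1. Then |y − 6| < 1 gives |y| < 7, and by the triangle inequality |-y^2 - 12y - 69| ≤ 7^2 + 12·7 + 69 = 202.
Hence |(-y^3 - 6y^2 + 3y - 7) + 421| ≤ 202|y − 6| < eps provided |y − 6| < eps/202.
Take delta = min(1, eps/202). Then 0 < |y − 6| < delta gives both |y − 6| < 1 and |y − 6| < eps/202, so |(-y^3 - 6y^2 + 3y - 7) + 421| < eps.

delta = min(1, eps/202)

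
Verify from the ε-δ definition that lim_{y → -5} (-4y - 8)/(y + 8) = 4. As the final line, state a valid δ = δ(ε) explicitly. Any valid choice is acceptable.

Let ε > 0. We want δ > 0 with 0 < |y + 5| < δ ⇒ |(-4y - 8)/(y + 8) − 4| < ε.
Combining over a common denominator, (-4y - 8)/(y + 8) − 4 = [(-4y - 8)·3 − 12·(y + 8)] / [3·(y + 8)] = -24(y + 5) / (3(y + 8)).
So |(-4y - 8)/(y + 8) − 4| = 24|y + 5| / (3·|y + 8|).
Require δ ≤ 3/2, so |y + 8| ≥ |3| − |y + 5| > 3 − 3/2 = 3/2.
Hence |(-4y - 8)/(y + 8) − 4| < 24|y + 5|/(3·(3/2)) = (16/3)|y + 5|, which is < ε once |y + 5| < (3/16)ε.
Take δ = min(3/2, (3/16)ε). Then 0 < |y + 5| < δ forces both bounds, so |(-4y - 8)/(y + 8) − 4| < ε.

δ = min(3/2, (3/16)ε)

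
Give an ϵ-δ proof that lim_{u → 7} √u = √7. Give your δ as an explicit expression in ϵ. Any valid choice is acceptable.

δ = min(7, √7·ϵ)

Let ϵ > 0 be given. We want δ > 0 such that 0 < |u − 7| < δ implies |√u − √7| < ϵ.
Multiplying by the conjugate, |√u − √7| = |u − 7|/(√u + √7).
Restrict δ ≤ 7 so that |u − 7| < 7 forces u > 0, and then √u + √7 > √7.
Hence |√u − √7| < |u − 7|/√7, which is < ϵ once |u − 7| < √7·ϵ.
Take δ = min(7, √7·ϵ). If 0 < |u − 7| < δ then u > 0 and |√u − √7| < |u − 7|/√7 < ϵ.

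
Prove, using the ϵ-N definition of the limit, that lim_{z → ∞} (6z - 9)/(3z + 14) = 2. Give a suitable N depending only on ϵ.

N = (37/3)/ϵ

Suppose ϵ > 0. We seek N > 0 such that z > N implies |(6z - 9)/(3z + 14) − 2| < ϵ.
(6z - 9)/(3z + 14) − 2 = (3(6z - 9) − 6(3z + 14)) / (3(3z + 14)) = -111/(3(3z + 14)).
For z > 0 we have 3z + 14 > 3z, so |(6z - 9)/(3z + 14) − 2| = 111/(3(3z + 14)) < 111/(3·3z) = (37/3)/z.
Thus |(6z - 9)/(3z + 14) − 2| < ϵ whenever z > (37/3)/ϵ.
Take N = (37/3)/ϵ. If z > N then |(6z - 9)/(3z + 14) − 2| < (37/3)/z < ϵ.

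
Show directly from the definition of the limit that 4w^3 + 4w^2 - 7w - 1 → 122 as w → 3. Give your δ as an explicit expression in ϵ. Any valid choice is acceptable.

δ = min(2, ϵ/221)

Fix ϵ > 0. We want δ > 0 such that 0 < |w − 3| < δ implies |(4w^3 + 4w^2 - 7w - 1) − 122| < ϵ.
(4w^3 + 4w^2 - 7w - 1) − 122 = 4w^3 + 4w^2 - 7w - 123 = (w − 3)(4w^2 + 16w + 41).
So |(4w^3 + 4w^2 - 7w - 1) − 122| = |w − 3|·|4w^2 + 16w + 41|.
Assume first that |w − 3| < 2, so |w| < 5. Then |4w^2 + 16w + 41| ≤ 4·5^2 + 16·5 + 41 = 221.
Hence |(4w^3 + 4w^2 - 7w - 1) − 122| ≤ 221|w − 3| < ϵ provided |w − 3| < ϵ/221.
Choosing δ = min(2, ϵ/221) ensures both conditions, hence |(4w^3 + 4w^2 - 7w - 1) − 122| < ϵ.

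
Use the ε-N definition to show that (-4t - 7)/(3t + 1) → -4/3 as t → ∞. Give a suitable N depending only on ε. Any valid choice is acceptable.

N = (17/9)/ε

Let ε > 0 be given. We seek N > 0 such that t > N implies |(-4t - 7)/(3t + 1) + 4/3| < ε.
(-4t - 7)/(3t + 1) + 4/3 = (3(-4t - 7) − (-4)(3t + 1)) / (3(3t + 1)) = -17/(3(3t + 1)).
For t > 0 we have 3t + 1 > 3t, so |(-4t - 7)/(3t + 1) + 4/3| = 17/(3(3t + 1)) < 17/(3·3t) = (17/9)/t.
Thus |(-4t - 7)/(3t + 1) + 4/3| < ε whenever t > (17/9)/ε.
Take N = (17/9)/ε. If t > N then |(-4t - 7)/(3t + 1) + 4/3| < (17/9)/t < ε.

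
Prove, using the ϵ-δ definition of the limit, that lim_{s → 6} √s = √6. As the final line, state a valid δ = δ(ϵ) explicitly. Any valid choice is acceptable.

Let ϵ > 0 be given. We want δ > 0 such that 0 < |s − 6| < δ implies |√s − √6| < ϵ.
Multiplying by the conjugate, |√s − √6| = |s − 6|/(√s + √6).
Restrict δ ≤ 6 so that |s − 6| < 6 forces s > 0, and then √s + √6 > √6.
Hence |√s − √6| < |s − 6|/√6, which is < ϵ once |s − 6| < √6·ϵ.
Take δ = min(6, √6·ϵ). If 0 < |s − 6| < δ then s > 0 and |√s − √6| < |s − 6|/√6 < ϵ.

δ = min(6, √6·ϵ)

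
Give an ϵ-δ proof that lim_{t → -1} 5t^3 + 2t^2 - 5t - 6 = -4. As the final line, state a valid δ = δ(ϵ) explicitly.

δ = min(2, ϵ/56)

Let ϵ > 0 be given. We want δ > 0 such that 0 < |t + 1| < δ implies |(5t^3 + 2t^2 - 5t - 6) + 4| < ϵ.
(5t^3 + 2t^2 - 5t - 6) + 4 = 5t^3 + 2t^2 - 5t - 2 = (t + 1)(5t^2 - 3t - 2).
So |(5t^3 + 2t^2 - 5t - 6) + 4| = |t + 1|·|5t^2 - 3t - 2|.
Assume first that |t + 1| < 2, so |t| < 3. Then |5t^2 - 3t - 2| ≤ 5·3^2 + 3·3 + 2 = 56.
Hence |(5t^3 + 2t^2 - 5t - 6) + 4| ≤ 56|t + 1| < ϵ provided |t + 1| < ϵ/56.
Choosing δ = min(2, ϵ/56) ensures both conditions, hence |(5t^3 + 2t^2 - 5t - 6) + 4| < ϵ.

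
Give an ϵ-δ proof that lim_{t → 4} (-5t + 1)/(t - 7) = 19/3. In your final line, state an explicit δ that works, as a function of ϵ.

δ = min(3/2, (9/68)ϵ)

Fix ϵ > 0. We want δ > 0 with 0 < |t − 4| < δ ⇒ |(-5t + 1)/(t - 7) − (19/3)| < ϵ.
Combining over a common denominator, (-5t + 1)/(t - 7) − (19/3) = [(-5t + 1)·(-3) − (-19)·(t - 7)] / [(-3)·(t - 7)] = 34(t − 4) / ((-3)(t - 7)).
So |(-5t + 1)/(t - 7) − (19/3)| = 34|t − 4| / (3·|t − 7|).
Restrict δ ≤ 3/2. Then |t − 4| < 3/2 gives |t − 7| = |(t − 4) + (-3)| ≥ 3 − 3/2 = 3/2.
Hence |(-5t + 1)/(t - 7) − (19/3)| < 34|t − 4|/(3·(3/2)) = (68/9)|t − 4|, which is < ϵ once |t − 4| < (9/68)ϵ.
Take δ = min(3/2, (9/68)ϵ). Then 0 < |t − 4| < δ forces both bounds, so |(-5t + 1)/(t - 7) − (19/3)| < ϵ.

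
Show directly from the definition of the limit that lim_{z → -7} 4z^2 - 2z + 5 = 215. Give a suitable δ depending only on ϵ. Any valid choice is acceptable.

δ = min(1, ϵ/62)

Let ϵ > 0. We want δ > 0 such that 0 < |z + 7| < δ implies |(4z^2 - 2z + 5) − 215| < ϵ.
(4z^2 - 2z + 5) − 215 = 4z^2 - 2z - 210 = (z + 7)(4z - 30).
So |(4z^2 - 2z + 5) − 215| = |z + 7|·|4z - 30|.
Assume first that |z + 7| < 1, so |z| < 8. Then |4z - 30| ≤ 4·8 + 30 = 62.
Hence |(4z^2 - 2z + 5) − 215| ≤ 62|z + 7| < ϵ provided |z + 7| < ϵ/62.
Choosing δ = min(1, ϵ/62) ensures both conditions, hence |(4z^2 - 2z + 5) − 215| < ϵ.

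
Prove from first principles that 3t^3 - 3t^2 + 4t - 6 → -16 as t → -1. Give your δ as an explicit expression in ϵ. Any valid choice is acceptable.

Suppose ϵ > 0. We want δ > 0 such that 0 < |t + 1| < δ implies |(3t^3 - 3t^2 + 4t - 6) + 16| < ϵ.
(3t^3 - 3t^2 + 4t - 6) + 16 = 3t^3 - 3t^2 + 4t + 10 = (t + 1)(3t^2 - 6t + 10).
So |(3t^3 - 3t^2 + 4t - 6) + 16| = |t + 1|·|3t^2 - 6t + 10|.
Assume first that |t + 1| < 1, so |t| < 2. Then |3t^2 - 6t + 10| ≤ 3·2^2 + 6·2 + 10 = 34.
Hence |(3t^3 - 3t^2 + 4t - 6) + 16| ≤ 34|t + 1| < ϵ provided |t + 1| < ϵ/34.
Take δ = min(1, ϵ/34). Then 0 < |t + 1| < δ gives both |t + 1| < 1 and |t + 1| < ϵ/34, so |(3t^3 - 3t^2 + 4t - 6) + 16| < ϵ.

δ = min(1, ϵ/34)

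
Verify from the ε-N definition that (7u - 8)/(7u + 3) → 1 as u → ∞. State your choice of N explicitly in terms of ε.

N = (11/7)/ε

Fix ε > 0. We seek N > 0 such that u > N implies |(7u - 8)/(7u + 3) − 1| < ε.
(7u - 8)/(7u + 3) − 1 = (7(7u - 8) − 7(7u + 3)) / (7(7u + 3)) = -77/(7(7u + 3)).
For u > 0 we have 7u + 3 > 7u, so |(7u - 8)/(7u + 3) − 1| = 77/(7(7u + 3)) < 77/(7·7u) = (11/7)/u.
Thus |(7u - 8)/(7u + 3) − 1| < ε whenever u > (11/7)/ε.
Take N = (11/7)/ε. If u > N then |(7u - 8)/(7u + 3) − 1| < (11/7)/u < ε.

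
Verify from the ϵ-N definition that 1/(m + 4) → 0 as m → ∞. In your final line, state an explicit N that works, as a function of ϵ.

N = 1/ϵ

Fix ϵ > 0. For m ≥ 1, |1/(m + 4) − 0| = 1/(m + 4) ≤ 1/m.
We need 1/m < ϵ, i.e. m > 1/ϵ.
Take N = 1/ϵ. If m > N then |1/(m + 4)| ≤ 1/m < ϵ.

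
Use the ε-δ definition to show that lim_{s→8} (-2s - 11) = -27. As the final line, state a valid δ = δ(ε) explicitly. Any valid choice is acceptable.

δ = ε/2

Suppose ε > 0. We need δ > 0 so that 0 < |s − 8| < δ implies |(-2s - 11) + 27| < ε.
Since (-2s - 11) + 27 = -2(s − 8), we have |(-2s - 11) + 27| = 2|s − 8|.
Thus it suffices that |s − 8| < ε/2.
Take δ = ε/2. If 0 < |s − 8| < δ then |(-2s - 11) + 27| = 2|s − 8| < 2·(ε/2) = ε.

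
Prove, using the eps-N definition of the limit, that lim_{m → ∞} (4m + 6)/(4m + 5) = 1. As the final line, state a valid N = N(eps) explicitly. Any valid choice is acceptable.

Suppose eps > 0. For m ≥ 1, |(4m + 6)/(4m + 5) − 1| = |4|/(4(4m + 5)) = 4/(4(4m + 5)).
Since 4m + 5 ≥ 4m for m ≥ 1, this is ≤ 4/(4·4m) = (1/4)/m.
So |(4m + 6)/(4m + 5) − 1| < eps whenever m > (1/4)/eps.
Take N = (1/4)/eps. If m > N then |(4m + 6)/(4m + 5) − 1| ≤ (1/4)/m < eps.

N = (1/4)/eps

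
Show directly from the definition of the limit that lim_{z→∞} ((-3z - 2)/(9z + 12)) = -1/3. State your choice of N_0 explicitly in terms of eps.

N_0 = (2/9)/eps

Suppose eps > 0. We seek N_0 > 0 such that z > N_0 implies |(-3z - 2)/(9z + 12) + 1/3| < eps.
(-3z - 2)/(9z + 12) + 1/3 = (9(-3z - 2) − (-3)(9z + 12)) / (9(9z + 12)) = 18/(9(9z + 12)).
For z > 0 we have 9z + 12 > 9z, so |(-3z - 2)/(9z + 12) + 1/3| = 18/(9(9z + 12)) < 18/(9·9z) = (2/9)/z.
Thus |(-3z - 2)/(9z + 12) + 1/3| < eps whenever z > (2/9)/eps.
Take N_0 = (2/9)/eps. If z > N_0 then |(-3z - 2)/(9z + 12) + 1/3| < (2/9)/z < eps.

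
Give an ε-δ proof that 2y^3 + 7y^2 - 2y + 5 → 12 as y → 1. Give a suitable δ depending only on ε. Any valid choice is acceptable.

δ = min(1, ε/33)

Fix ε > 0. We want δ > 0 such that 0 < |y − 1| < δ implies |(2y^3 + 7y^2 - 2y + 5) − 12| < ε.
(2y^3 + 7y^2 - 2y + 5) − 12 = 2y^3 + 7y^2 - 2y - 7 = (y − 1)(2y^2 + 9y + 7).
So |(2y^3 + 7y^2 - 2y + 5) − 12| = |y − 1|·|2y^2 + 9y + 7|.
Require δ ≤ 1. Then |y − 1| < 1 gives |y| < 2, and by the triangle inequality |2y^2 + 9y + 7| ≤ 2·2^2 + 9·2 + 7 = 33.
Hence |(2y^3 + 7y^2 - 2y + 5) − 12| ≤ 33|y − 1| < ε provided |y − 1| < ε/33.
Take δ = min(1, ε/33). Then 0 < |y − 1| < δ gives both |y − 1| < 1 and |y − 1| < ε/33, so |(2y^3 + 7y^2 - 2y + 5) − 12| < ε.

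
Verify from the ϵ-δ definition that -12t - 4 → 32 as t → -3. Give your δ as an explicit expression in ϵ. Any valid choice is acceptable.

Fix ϵ > 0. We need δ > 0 so that 0 < |t + 3| < δ implies |(-12t - 4) − 32| < ϵ.
Since (-12t - 4) − 32 = -12(t + 3), we have |(-12t - 4) − 32| = 12|t + 3|.
Thus it suffices that |t + 3| < ϵ/12.
Choosing δ = ϵ/12 gives |(-12t - 4) − 32| = 12|t + 3| < ϵ whenever |t + 3| < δ.

δ = ϵ/12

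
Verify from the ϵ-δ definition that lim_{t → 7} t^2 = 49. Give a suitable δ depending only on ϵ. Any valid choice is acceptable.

δ = min(2, ϵ/16)

Fix ϵ > 0. We seek δ > 0 with 0 < |t − 7| < δ ⇒ |t^2 − 49| < ϵ.
Factor: t^2 − 49 = (t − 7)(t + 7), so |t^2 − 49| = |t − 7|·|t + 7|.
Restrict δ ≤ 2. Then |t − 7| < 2 gives |t| < 9, so by the triangle inequality |t + 7| ≤ 9 + 7 = 16.
Hence |t^2 − 49| ≤ 16|t − 7|, which is < ϵ once |t − 7| < ϵ/16.
Take δ = min(2, ϵ/16). If 0 < |t − 7| < δ then both bounds hold and |t^2 − 49| ≤ 16|t − 7| < 16·(ϵ/16) = ϵ.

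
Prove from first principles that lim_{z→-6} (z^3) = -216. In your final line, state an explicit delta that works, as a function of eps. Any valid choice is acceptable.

Let eps > 0. We seek delta > 0 with 0 < |z + 6| < delta ⇒ |z^3 + 216| < eps.
Factor: z^3 + 216 = (z + 6)(z^2 - 6z + 36), so |z^3 + 216| = |z + 6|·|z^2 - 6z + 36|.
Restrict delta ≤ 1. Then |z + 6| < 1 gives |z| < 7, so by the triangle inequality |z^2 - 6z + 36| ≤ 7^2 + 6·7 + 36 = 127.
Hence |z^3 + 216| ≤ 127|z + 6|, which is < eps once |z + 6| < eps/127.
Take delta = min(1, eps/127). If 0 < |z + 6| < delta then both bounds hold and |z^3 + 216| ≤ 127|z + 6| < 127·(eps/127) = eps.

delta = min(1, eps/127)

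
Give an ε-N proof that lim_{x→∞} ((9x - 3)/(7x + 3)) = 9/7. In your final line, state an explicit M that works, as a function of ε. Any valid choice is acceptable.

M = (48/49)/ε

Let ε > 0 be given. We seek M > 0 such that x > M implies |(9x - 3)/(7x + 3) − (9/7)| < ε.
(9x - 3)/(7x + 3) − (9/7) = (7(9x - 3) − 9(7x + 3)) / (7(7x + 3)) = -48/(7(7x + 3)).
For x > 0 we have 7x + 3 > 7x, so |(9x - 3)/(7x + 3) − (9/7)| = 48/(7(7x + 3)) < 48/(7·7x) = (48/49)/x.
Thus |(9x - 3)/(7x + 3) − (9/7)| < ε whenever x > (48/49)/ε.
Take M = (48/49)/ε. If x > M then |(9x - 3)/(7x + 3) − (9/7)| < (48/49)/x < ε.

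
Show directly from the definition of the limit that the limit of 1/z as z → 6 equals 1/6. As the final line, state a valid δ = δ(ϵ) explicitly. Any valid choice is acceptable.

Let ϵ > 0 be given. We seek δ > 0 such that 0 < |z − 6| < δ implies |1/z − (1/6)| < ϵ.
|1/z − (1/6)| = |6 − z|/(6·|z|) = |z − 6|/(6|z|).
Restrict δ ≤ 3. Then |z − 6| < 3 gives |z| > 3, so 6|z| > 18.
Then |1/z − (1/6)| < |z − 6|/18, which is < ϵ when |z − 6| < 18ϵ.
Take δ = min(3, 18ϵ). Then 0 < |z − 6| < δ gives both |z − 6| < 3 and |z − 6| < 18ϵ, so |1/z − (1/6)| < ϵ.

δ = min(3, 18ϵ)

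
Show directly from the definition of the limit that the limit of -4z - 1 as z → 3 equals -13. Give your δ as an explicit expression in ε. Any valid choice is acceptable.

Fix ε > 0. We need δ > 0 so that 0 < |z − 3| < δ implies |(-4z - 1) + 13| < ε.
|(-4z - 1) + 13| = |-4z + 12| = 4|z − 3|.
Thus it suffices that |z − 3| < ε/4.
Choosing δ = ε/4 gives |(-4z - 1) + 13| = 4|z − 3| < ε whenever |z − 3| < δ.

δ = ε/4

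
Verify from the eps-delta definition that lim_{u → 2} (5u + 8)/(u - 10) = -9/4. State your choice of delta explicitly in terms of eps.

Fix eps > 0. We want delta > 0 with 0 < |u − 2| < delta ⇒ |(5u + 8)/(u - 10) + 9/4| < eps.
Combining over a common denominator, (5u + 8)/(u - 10) + 9/4 = [(5u + 8)·(-8) − 18·(u - 10)] / [(-8)·(u - 10)] = -58(u − 2) / ((-8)(u - 10)).
So |(5u + 8)/(u - 10) + 9/4| = 58|u − 2| / (8·|u − 10|).
Restrict delta ≤ 4. Then |u − 2| < 4 gives |u − 10| = |(u − 2) + (-8)| ≥ 8 − 4 = 4.
Hence |(5u + 8)/(u - 10) + 9/4| < 58|u − 2|/(8·4) = (29/16)|u − 2|, which is < eps once |u − 2| < (16/29)eps.
Take delta = min(4, (16/29)eps). Then 0 < |u − 2| < delta forces both bounds, so |(5u + 8)/(u - 10) + 9/4| < eps.

delta = min(4, (16/29)eps)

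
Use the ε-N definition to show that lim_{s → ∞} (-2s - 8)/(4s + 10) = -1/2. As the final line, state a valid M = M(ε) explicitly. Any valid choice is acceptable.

M = (3/4)/ε

Suppose ε > 0. We seek M > 0 such that s > M implies |(-2s - 8)/(4s + 10) + 1/2| < ε.
(-2s - 8)/(4s + 10) + 1/2 = (4(-2s - 8) − (-2)(4s + 10)) / (4(4s + 10)) = -12/(4(4s + 10)).
For s > 0 we have 4s + 10 > 4s, so |(-2s - 8)/(4s + 10) + 1/2| = 12/(4(4s + 10)) < 12/(4·4s) = (3/4)/s.
Thus |(-2s - 8)/(4s + 10) + 1/2| < ε whenever s > (3/4)/ε.
Take M = (3/4)/ε. If s > M then |(-2s - 8)/(4s + 10) + 1/2| < (3/4)/s < ε.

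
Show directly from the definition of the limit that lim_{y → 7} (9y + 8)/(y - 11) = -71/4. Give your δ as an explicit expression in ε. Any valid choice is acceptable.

Let ε > 0. We want δ > 0 with 0 < |y − 7| < δ ⇒ |(9y + 8)/(y - 11) + 71/4| < ε.
Combining over a common denominator, (9y + 8)/(y - 11) + 71/4 = [(9y + 8)·(-4) − 71·(y - 11)] / [(-4)·(y - 11)] = -107(y − 7) / ((-4)(y - 11)).
So |(9y + 8)/(y - 11) + 71/4| = 107|y − 7| / (4·|y − 11|).
Restrict δ ≤ 2. Then |y − 7| < 2 gives |y − 11| = |(y − 7) + (-4)| ≥ 4 − 2 = 2.
Hence |(9y + 8)/(y - 11) + 71/4| < 107|y − 7|/(4·2) = (107/8)|y − 7|, which is < ε once |y − 7| < (8/107)ε.
Take δ = min(2, (8/107)ε). Then 0 < |y − 7| < δ forces both bounds, so |(9y + 8)/(y - 11) + 71/4| < ε.

δ = min(2, (8/107)ε)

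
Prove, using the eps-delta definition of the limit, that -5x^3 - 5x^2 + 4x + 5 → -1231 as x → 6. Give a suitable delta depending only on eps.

Let eps > 0. We want delta > 0 such that 0 < |x − 6| < delta implies |(-5x^3 - 5x^2 + 4x + 5) + 1231| < eps.
(-5x^3 - 5x^2 + 4x + 5) + 1231 = -5x^3 - 5x^2 + 4x + 1236 = (x − 6)(-5x^2 - 35x - 206).
So |(-5x^3 - 5x^2 + 4x + 5) + 1231| = |x − 6|·|-5x^2 - 35x - 206|.
Require delta ≤ 1. Then |x − 6| < 1 gives |x| < 7, and by the triangle inequality |-5x^2 - 35x - 206| ≤ 5·7^2 + 35·7 + 206 = 696.
Hence |(-5x^3 - 5x^2 + 4x + 5) + 1231| ≤ 696|x − 6| < eps provided |x − 6| < eps/696.
Take delta = min(1, eps/696). Then 0 < |x − 6| < delta gives both |x − 6| < 1 and |x − 6| < eps/696, so |(-5x^3 - 5x^2 + 4x + 5) + 1231| < eps.

delta = min(1, eps/696)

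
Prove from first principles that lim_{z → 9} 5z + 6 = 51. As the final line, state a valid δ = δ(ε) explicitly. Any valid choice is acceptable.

δ = ε/5

Let ε > 0. We need δ > 0 so that 0 < |z − 9| < δ implies |(5z + 6) − 51| < ε.
Since (5z + 6) − 51 = 5(z − 9), we have |(5z + 6) − 51| = 5|z − 9|.
Thus it suffices that |z − 9| < ε/5.
Take δ = ε/5. If 0 < |z − 9| < δ then |(5z + 6) − 51| = 5|z − 9| < 5·(ε/5) = ε.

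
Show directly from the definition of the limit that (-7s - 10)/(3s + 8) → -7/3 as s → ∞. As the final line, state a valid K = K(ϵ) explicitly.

K = (26/9)/ϵ

Let ϵ > 0. We seek K > 0 such that s > K implies |(-7s - 10)/(3s + 8) + 7/3| < ϵ.
(-7s - 10)/(3s + 8) + 7/3 = (3(-7s - 10) − (-7)(3s + 8)) / (3(3s + 8)) = 26/(3(3s + 8)).
For s > 0 we have 3s + 8 > 3s, so |(-7s - 10)/(3s + 8) + 7/3| = 26/(3(3s + 8)) < 26/(3·3s) = (26/9)/s.
Thus |(-7s - 10)/(3s + 8) + 7/3| < ϵ whenever s > (26/9)/ϵ.
Take K = (26/9)/ϵ. If s > K then |(-7s - 10)/(3s + 8) + 7/3| < (26/9)/s < ϵ.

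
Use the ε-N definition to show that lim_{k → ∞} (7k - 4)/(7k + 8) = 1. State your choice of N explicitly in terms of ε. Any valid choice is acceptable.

Fix ε > 0. For k ≥ 1, |(7k - 4)/(7k + 8) − 1| = |-84|/(7(7k + 8)) = 84/(7(7k + 8)).
Since 7k + 8 ≥ 7k for k ≥ 1, this is ≤ 84/(7·7k) = (12/7)/k.
So |(7k - 4)/(7k + 8) − 1| < ε whenever k > (12/7)/ε.
Take N = (12/7)/ε. If k > N then |(7k - 4)/(7k + 8) − 1| ≤ (12/7)/k < ε.

N = (12/7)/ε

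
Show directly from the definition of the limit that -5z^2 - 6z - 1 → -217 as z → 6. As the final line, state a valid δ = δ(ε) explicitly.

Fix ε > 0. We want δ > 0 such that 0 < |z − 6| < δ implies |(-5z^2 - 6z - 1) + 217| < ε.
(-5z^2 - 6z - 1) + 217 = -5z^2 - 6z + 216 = (z − 6)(-5z - 36).
So |(-5z^2 - 6z - 1) + 217| = |z − 6|·|-5z - 36|.
Assume first that |z − 6| < 1, so |z| < 7. Then |-5z - 36| ≤ 5·7 + 36 = 71.
Hence |(-5z^2 - 6z - 1) + 217| ≤ 71|z − 6| < ε provided |z − 6| < ε/71.
Take δ = min(1, ε/71). Then 0 < |z − 6| < δ gives both |z − 6| < 1 and |z − 6| < ε/71, so |(-5z^2 - 6z - 1) + 217| < ε.

δ = min(1, ε/71)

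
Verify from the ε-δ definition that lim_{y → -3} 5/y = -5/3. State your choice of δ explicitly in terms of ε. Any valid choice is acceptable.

δ = min(3/2, (9/10)ε)

Fix ε > 0. We seek δ > 0 such that 0 < |y + 3| < δ implies |5/y + 5/3| < ε.
|5/y + 5/3| = 5·|-3 − y|/(3·|y|) = 5|y + 3|/(3|y|).
Restrict δ ≤ 3/2. Then |y + 3| < 3/2 gives |y| > 3/2, so 3|y| > 9/2.
Then |5/y + 5/3| < 5|y + 3|/(9/2), which is < ε when |y + 3| < (9/10)ε.
Take δ = min(3/2, (9/10)ε). Then 0 < |y + 3| < δ gives both |y + 3| < 3/2 and |y + 3| < (9/10)ε, so |5/y + 5/3| < ε.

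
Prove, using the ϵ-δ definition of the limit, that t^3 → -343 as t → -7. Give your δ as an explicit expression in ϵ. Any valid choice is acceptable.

Let ϵ > 0 be given. We seek δ > 0 with 0 < |t + 7| < δ ⇒ |t^3 + 343| < ϵ.
Factor: t^3 + 343 = (t + 7)(t^2 - 7t + 49), so |t^3 + 343| = |t + 7|·|t^2 - 7t + 49|.
Restrict δ ≤ 1. Then |t + 7| < 1 gives |t| < 8, so by the triangle inequality |t^2 - 7t + 49| ≤ 8^2 + 7·8 + 49 = 169.
Hence |t^3 + 343| ≤ 169|t + 7|, which is < ϵ once |t + 7| < ϵ/169.
Take δ = min(1, ϵ/169). If 0 < |t + 7| < δ then both bounds hold and |t^3 + 343| ≤ 169|t + 7| < 169·(ϵ/169) = ϵ.

δ = min(1, ϵ/169)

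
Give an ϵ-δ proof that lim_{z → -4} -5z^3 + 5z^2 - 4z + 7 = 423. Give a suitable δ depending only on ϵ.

δ = min(1, ϵ/354)

Let ϵ > 0 be given. We want δ > 0 such that 0 < |z + 4| < δ implies |(-5z^3 + 5z^2 - 4z + 7) − 423| < ϵ.
(-5z^3 + 5z^2 - 4z + 7) − 423 = -5z^3 + 5z^2 - 4z - 416 = (z + 4)(-5z^2 + 25z - 104).
So |(-5z^3 + 5z^2 - 4z + 7) − 423| = |z + 4|·|-5z^2 + 25z - 104|.
Assume first that |z + 4| < 1, so |z| < 5. Then |-5z^2 + 25z - 104| ≤ 5·5^2 + 25·5 + 104 = 354.
Hence |(-5z^3 + 5z^2 - 4z + 7) − 423| ≤ 354|z + 4| < ϵ provided |z + 4| < ϵ/354.
Take δ = min(1, ϵ/354). Then 0 < |z + 4| < δ gives both |z + 4| < 1 and |z + 4| < ϵ/354, so |(-5z^3 + 5z^2 - 4z + 7) − 423| < ϵ.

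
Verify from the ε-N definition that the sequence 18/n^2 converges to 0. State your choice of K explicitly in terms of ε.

K = (18/ε)^{1/2}

Let ε > 0 be given. For n ≥ 1, |18/n^2 − 0| = 18/n^2.
18/n^2 < ε ⇔ n^2 > 18/ε ⇔ n > (18/ε)^{1/2}.
Take K = (18/ε)^{1/2}. Then n > K implies 18/n^2 < ε.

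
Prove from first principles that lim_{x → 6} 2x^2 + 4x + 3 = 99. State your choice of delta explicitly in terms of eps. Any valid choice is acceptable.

delta = min(1, eps/30)

Let eps > 0 be given. We want delta > 0 such that 0 < |x − 6| < delta implies |(2x^2 + 4x + 3) − 99| < eps.
(2x^2 + 4x + 3) − 99 = 2x^2 + 4x - 96 = (x − 6)(2x + 16).
So |(2x^2 + 4x + 3) − 99| = |x − 6|·|2x + 16|.
Assume first that |x − 6| < 1, so |x| < 7. Then |2x + 16| ≤ 2·7 + 16 = 30.
Hence |(2x^2 + 4x + 3) − 99| ≤ 30|x − 6| < eps provided |x − 6| < eps/30.
Take delta = min(1, eps/30). Then 0 < |x − 6| < delta gives both |x − 6| < 1 and |x − 6| < eps/30, so |(2x^2 + 4x + 3) − 99| < eps.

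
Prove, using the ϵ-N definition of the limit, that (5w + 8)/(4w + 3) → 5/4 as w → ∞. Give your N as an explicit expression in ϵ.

Fix ϵ > 0. We seek N > 0 such that w > N implies |(5w + 8)/(4w + 3) − (5/4)| < ϵ.
(5w + 8)/(4w + 3) − (5/4) = (4(5w + 8) − 5(4w + 3)) / (4(4w + 3)) = 17/(4(4w + 3)).
For w > 0 we have 4w + 3 > 4w, so |(5w + 8)/(4w + 3) − (5/4)| = 17/(4(4w + 3)) < 17/(4·4w) = (17/16)/w.
Thus |(5w + 8)/(4w + 3) − (5/4)| < ϵ whenever w > (17/16)/ϵ.
Take N = (17/16)/ϵ. If w > N then |(5w + 8)/(4w + 3) − (5/4)| < (17/16)/w < ϵ.

N = (17/16)/ϵ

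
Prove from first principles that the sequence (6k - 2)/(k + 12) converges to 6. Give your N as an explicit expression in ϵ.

Let ϵ > 0. For k ≥ 1, |(6k - 2)/(k + 12) − 6| = |-74|/((k + 12)) = 74/((k + 12)).
Since k + 12 ≥ k for k ≥ 1, this is ≤ 74/(k) = 74/k.
So |(6k - 2)/(k + 12) − 6| < ϵ whenever k > 74/ϵ.
Take N = 74/ϵ. If k > N then |(6k - 2)/(k + 12) − 6| ≤ 74/k < ϵ.

N = 74/ϵ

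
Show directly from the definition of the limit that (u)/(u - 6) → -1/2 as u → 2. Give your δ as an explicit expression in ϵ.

δ = min(2, (4/3)ϵ)

Suppose ϵ > 0. We want δ > 0 with 0 < |u − 2| < δ ⇒ |(u)/(u - 6) + 1/2| < ϵ.
Combining over a common denominator, (u)/(u - 6) + 1/2 = [(u)·(-4) − 2·(u - 6)] / [(-4)·(u - 6)] = -6(u − 2) / ((-4)(u - 6)).
So |(u)/(u - 6) + 1/2| = 6|u − 2| / (4·|u − 6|).
Restrict δ ≤ 2. Then |u − 2| < 2 gives |u − 6| = |(u − 2) + (-4)| ≥ 4 − 2 = 2.
Hence |(u)/(u - 6) + 1/2| < 6|u − 2|/(4·2) = (3/4)|u − 2|, which is < ϵ once |u − 2| < (4/3)ϵ.
Take δ = min(2, (4/3)ϵ). Then 0 < |u − 2| < δ forces both bounds, so |(u)/(u - 6) + 1/2| < ϵ.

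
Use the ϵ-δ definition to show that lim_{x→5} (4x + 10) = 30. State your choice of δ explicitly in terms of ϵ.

Fix ϵ > 0. We need δ > 0 so that 0 < |x − 5| < δ implies |(4x + 10) − 30| < ϵ.
Since (4x + 10) − 30 = 4(x − 5), we have |(4x + 10) − 30| = 4|x − 5|.
Thus it suffices that |x − 5| < ϵ/4.
Take δ = ϵ/4. If 0 < |x − 5| < δ then |(4x + 10) − 30| = 4|x − 5| < 4·(ϵ/4) = ϵ.

δ = ϵ/4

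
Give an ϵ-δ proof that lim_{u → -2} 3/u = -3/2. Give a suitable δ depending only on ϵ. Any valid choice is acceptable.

Let ϵ > 0 be given. We seek δ > 0 such that 0 < |u + 2| < δ implies |3/u + 3/2| < ϵ.
|3/u + 3/2| = 3·|-2 − u|/(2·|u|) = 3|u + 2|/(2|u|).
Restrict δ ≤ 1. Then |u + 2| < 1 gives |u| > 1, so 2|u| > 2.
Then |3/u + 3/2| < 3|u + 2|/2, which is < ϵ when |u + 2| < (2/3)ϵ.
Take δ = min(1, (2/3)ϵ). Then 0 < |u + 2| < δ gives both |u + 2| < 1 and |u + 2| < (2/3)ϵ, so |3/u + 3/2| < ϵ.

δ = min(1, (2/3)ϵ)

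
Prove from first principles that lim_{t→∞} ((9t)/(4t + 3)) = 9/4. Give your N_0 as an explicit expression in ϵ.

Let ϵ > 0 be given. We seek N_0 > 0 such that t > N_0 implies |(9t)/(4t + 3) − (9/4)| < ϵ.
(9t)/(4t + 3) − (9/4) = (4(9t) − 9(4t + 3)) / (4(4t + 3)) = -27/(4(4t + 3)).
For t > 0 we have 4t + 3 > 4t, so |(9t)/(4t + 3) − (9/4)| = 27/(4(4t + 3)) < 27/(4·4t) = (27/16)/t.
Thus |(9t)/(4t + 3) − (9/4)| < ϵ whenever t > (27/16)/ϵ.
Take N_0 = (27/16)/ϵ. If t > N_0 then |(9t)/(4t + 3) − (9/4)| < (27/16)/t < ϵ.

N_0 = (27/16)/ϵ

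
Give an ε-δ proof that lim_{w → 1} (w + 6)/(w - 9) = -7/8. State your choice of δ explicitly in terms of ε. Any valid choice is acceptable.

Fix ε > 0. We want δ > 0 with 0 < |w − 1| < δ ⇒ |(w + 6)/(w - 9) + 7/8| < ε.
Combining over a common denominator, (w + 6)/(w - 9) + 7/8 = [(w + 6)·(-8) − 7·(w - 9)] / [(-8)·(w - 9)] = -15(w − 1) / ((-8)(w - 9)).
So |(w + 6)/(w - 9) + 7/8| = 15|w − 1| / (8·|w − 9|).
Restrict δ ≤ 4. Then |w − 1| < 4 gives |w − 9| = |(w − 1) + (-8)| ≥ 8 − 4 = 4.
Hence |(w + 6)/(w - 9) + 7/8| < 15|w − 1|/(8·4) = (15/32)|w − 1|, which is < ε once |w − 1| < (32/15)ε.
Take δ = min(4, (32/15)ε). Then 0 < |w − 1| < δ forces both bounds, so |(w + 6)/(w - 9) + 7/8| < ε.

δ = min(4, (32/15)ε)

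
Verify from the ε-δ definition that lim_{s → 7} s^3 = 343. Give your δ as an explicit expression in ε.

δ = min(1, ε/169)

Let ε > 0. We seek δ > 0 with 0 < |s − 7| < δ ⇒ |s^3 − 343| < ε.
Factor: s^3 − 343 = (s − 7)(s^2 + 7s + 49), so |s^3 − 343| = |s − 7|·|s^2 + 7s + 49|.
Impose δ ≤ 1 so that |s| < 8; then |s^2 + 7s + 49| ≤ 169.
Hence |s^3 − 343| ≤ 169|s − 7|, which is < ε once |s − 7| < ε/169.
Take δ = min(1, ε/169). If 0 < |s − 7| < δ then both bounds hold and |s^3 − 343| ≤ 169|s − 7| < 169·(ε/169) = ε.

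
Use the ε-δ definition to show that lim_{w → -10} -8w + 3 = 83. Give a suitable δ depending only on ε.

Let ε > 0 be given. We need δ > 0 so that 0 < |w + 10| < δ implies |(-8w + 3) − 83| < ε.
|(-8w + 3) − 83| = |-8w - 80| = 8|w + 10|.
Thus it suffices that |w + 10| < ε/8.
Take δ = ε/8. If 0 < |w + 10| < δ then |(-8w + 3) − 83| = 8|w + 10| < 8·(ε/8) = ε.

δ = ε/8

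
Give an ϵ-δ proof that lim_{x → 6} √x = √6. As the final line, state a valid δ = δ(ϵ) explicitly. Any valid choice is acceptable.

Let ϵ > 0 be given. We want δ > 0 such that 0 < |x − 6| < δ implies |√x − √6| < ϵ.
Multiplying by the conjugate, |√x − √6| = |x − 6|/(√x + √6).
Restrict δ ≤ 6 so that |x − 6| < 6 forces x > 0, and then √x + √6 > √6.
Hence |√x − √6| < |x − 6|/√6, which is < ϵ once |x − 6| < √6·ϵ.
Take δ = min(6, √6·ϵ). If 0 < |x − 6| < δ then x > 0 and |√x − √6| < |x − 6|/√6 < ϵ.

δ = min(6, √6·ϵ)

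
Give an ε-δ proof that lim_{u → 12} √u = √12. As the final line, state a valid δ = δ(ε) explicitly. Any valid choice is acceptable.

Suppose ε > 0. We want δ > 0 such that 0 < |u − 12| < δ implies |√u − √12| < ε.
Rationalise: √u − √12 = (u − 12)/(√u + √12), so |√u − √12| = |u − 12|/(√u + √12).
Restrict δ ≤ 12 so that |u − 12| < 12 forces u > 0, and then √u + √12 > √12.
Hence |√u − √12| < |u − 12|/√12, which is < ε once |u − 12| < √12·ε.
Take δ = min(12, √12·ε). If 0 < |u − 12| < δ then u > 0 and |√u − √12| < |u − 12|/√12 < ε.

δ = min(12, √12·ε)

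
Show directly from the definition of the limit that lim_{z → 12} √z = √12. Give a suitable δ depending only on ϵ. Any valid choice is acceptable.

δ = min(12, √12·ϵ)

Suppose ϵ > 0. We want δ > 0 such that 0 < |z − 12| < δ implies |√z − √12| < ϵ.
Rationalise: √z − √12 = (z − 12)/(√z + √12), so |√z − √12| = |z − 12|/(√z + √12).
Restrict δ ≤ 12 so that |z − 12| < 12 forces z > 0, and then √z + √12 > √12.
Hence |√z − √12| < |z − 12|/√12, which is < ϵ once |z − 12| < √12·ϵ.
Take δ = min(12, √12·ϵ). If 0 < |z − 12| < δ then z > 0 and |√z − √12| < |z − 12|/√12 < ϵ.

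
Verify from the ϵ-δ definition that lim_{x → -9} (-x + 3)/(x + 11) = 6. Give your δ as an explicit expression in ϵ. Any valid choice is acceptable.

δ = min(1, (1/7)ϵ)

Suppose ϵ > 0. We want δ > 0 with 0 < |x + 9| < δ ⇒ |(-x + 3)/(x + 11) − 6| < ϵ.
Combining over a common denominator, (-x + 3)/(x + 11) − 6 = [(-x + 3)·2 − 12·(x + 11)] / [2·(x + 11)] = -14(x + 9) / (2(x + 11)).
So |(-x + 3)/(x + 11) − 6| = 14|x + 9| / (2·|x + 11|).
Require δ ≤ 1, so |x + 11| ≥ |2| − |x + 9| > 2 − 1 = 1.
Hence |(-x + 3)/(x + 11) − 6| < 14|x + 9|/(2·1) = 7|x + 9|, which is < ϵ once |x + 9| < (1/7)ϵ.
Take δ = min(1, (1/7)ϵ). Then 0 < |x + 9| < δ forces both bounds, so |(-x + 3)/(x + 11) − 6| < ϵ.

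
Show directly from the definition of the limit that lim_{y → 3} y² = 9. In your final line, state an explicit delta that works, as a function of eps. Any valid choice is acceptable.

Let eps > 0 be given. We seek delta > 0 with 0 < |y − 3| < delta ⇒ |y² − 9| < eps.
Factor: y² − 9 = (y − 3)(y + 3), so |y² − 9| = |y − 3|·|y + 3|.
Impose delta ≤ 1 so that |y| < 4; then |y + 3| ≤ 7.
Hence |y² − 9| ≤ 7|y − 3|, which is < eps once |y − 3| < eps/7.
Take delta = min(1, eps/7). If 0 < |y − 3| < delta then both bounds hold and |y² − 9| ≤ 7|y − 3| < 7·(eps/7) = eps.

delta = min(1, eps/7)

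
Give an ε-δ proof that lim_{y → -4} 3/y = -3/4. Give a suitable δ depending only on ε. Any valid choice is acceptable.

δ = min(2, (8/3)ε)

Let ε > 0. We seek δ > 0 such that 0 < |y + 4| < δ implies |3/y + 3/4| < ε.
|3/y + 3/4| = 3·|-4 − y|/(4·|y|) = 3|y + 4|/(4|y|).
Restrict δ ≤ 2. Then |y + 4| < 2 gives |y| > 2, so 4|y| > 8.
Then |3/y + 3/4| < 3|y + 4|/8, which is < ε when |y + 4| < (8/3)ε.
Take δ = min(2, (8/3)ε). Then 0 < |y + 4| < δ gives both |y + 4| < 2 and |y + 4| < (8/3)ε, so |3/y + 3/4| < ε.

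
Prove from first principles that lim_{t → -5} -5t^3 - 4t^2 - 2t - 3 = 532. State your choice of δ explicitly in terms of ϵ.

δ = min(1, ϵ/413)

Let ϵ > 0. We want δ > 0 such that 0 < |t + 5| < δ implies |(-5t^3 - 4t^2 - 2t - 3) − 532| < ϵ.
(-5t^3 - 4t^2 - 2t - 3) − 532 = -5t^3 - 4t^2 - 2t - 535 = (t + 5)(-5t^2 + 21t - 107).
So |(-5t^3 - 4t^2 - 2t - 3) − 532| = |t + 5|·|-5t^2 + 21t - 107|.
Require δ ≤ 1. Then |t + 5| < 1 gives |t| < 6, and by the triangle inequality |-5t^2 + 21t - 107| ≤ 5·6^2 + 21·6 + 107 = 413.
Hence |(-5t^3 - 4t^2 - 2t - 3) − 532| ≤ 413|t + 5| < ϵ provided |t + 5| < ϵ/413.
Take δ = min(1, ϵ/413). Then 0 < |t + 5| < δ gives both |t + 5| < 1 and |t + 5| < ϵ/413, so |(-5t^3 - 4t^2 - 2t - 3) − 532| < ϵ.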